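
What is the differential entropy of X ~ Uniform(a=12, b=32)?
2.9957 nats

We have X ~ Uniform(a=12, b=32).

The differential entropy measures the uncertainty or information content of the distribution.

For a Uniform distribution with a=12, b=32:
h(X) = 2.9957 nats

(In bits, this would be 4.3219 bits.)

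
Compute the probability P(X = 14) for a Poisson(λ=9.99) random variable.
0.051869

We have X ~ Poisson(λ=9.99).

For a Poisson distribution, the PMF gives us the probability of each outcome.

Using the PMF formula:
P(X = 14) = 0.051869

Rounded to 4 decimal places: 0.0519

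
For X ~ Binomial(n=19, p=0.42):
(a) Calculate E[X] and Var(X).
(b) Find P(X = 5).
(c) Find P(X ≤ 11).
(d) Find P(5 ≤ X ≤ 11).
(a) E[X] = 7.9800, Var(X) = 4.6284
(b) P(X = 5) = 0.074087
(c) P(X ≤ 11) = 0.948171
(d) P(5 ≤ X ≤ 11) = 0.898952

We have X ~ Binomial(n=19, p=0.42).

(a) Moments:
E[X] = 7.9800
Var(X) = 4.6284
σ = √Var(X) = 2.1514

(b) Point probability using PMF:
P(X = 5) = 0.074087

(c) Cumulative probability using CDF:
P(X ≤ 11) = F(11) = 0.948171

(d) Range probability:
P(5 ≤ X ≤ 11) = P(X ≤ 11) - P(X ≤ 4)
                   = F(11) - F(4)
                   = 0.948171 - 0.049219
                   = 0.898952

This means approximately 89.9% of outcomes fall in the interval [5, 11].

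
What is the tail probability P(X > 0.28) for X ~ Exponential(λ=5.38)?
0.221707

We have X ~ Exponential(λ=5.38).

P(X > 0.28) = 1 - P(X ≤ 0.28)
                = 1 - F(0.28)
                = 1 - 0.778293
                = 0.221707

So there's approximately a 22.2% chance that X exceeds 0.28.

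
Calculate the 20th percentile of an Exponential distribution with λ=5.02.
0.0445

We have X ~ Exponential(λ=5.02).

We want to find x such that P(X ≤ x) = 0.2.

This is the 20th percentile, which means 20% of values fall below this point.

Using the inverse CDF (quantile function):
x = F⁻¹(0.2) = 0.0445

Verification: P(X ≤ 0.0445) = 0.2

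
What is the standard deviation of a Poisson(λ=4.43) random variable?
2.1048

We have X ~ Poisson(λ=4.43).

For a Poisson distribution with λ=4.43:
σ = √Var(X) = 2.1048

The standard deviation is the square root of the variance.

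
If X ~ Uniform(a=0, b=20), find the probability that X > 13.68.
0.316000

We have X ~ Uniform(a=0, b=20).

P(X > 13.68) = 1 - P(X ≤ 13.68)
                = 1 - F(13.68)
                = 1 - 0.684000
                = 0.316000

So there's approximately a 31.6% chance that X exceeds 13.68.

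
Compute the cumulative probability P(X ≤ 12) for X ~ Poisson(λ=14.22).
0.337153

We have X ~ Poisson(λ=14.22).

The CDF gives us P(X ≤ k).

Using the CDF:
P(X ≤ 12) = 0.337153

This means there's approximately a 33.7% chance that X is at most 12.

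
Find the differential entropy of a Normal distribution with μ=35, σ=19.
4.3634 nats

We have X ~ Normal(μ=35, σ=19).

The differential entropy measures the uncertainty or information content of the distribution.

For a Normal distribution with μ=35, σ=19:
h(X) = 4.3634 nats

(In bits, this would be 6.2950 bits.)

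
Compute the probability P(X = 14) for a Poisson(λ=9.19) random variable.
0.035879

We have X ~ Poisson(λ=9.19).

For a Poisson distribution, the PMF gives us the probability of each outcome.

Using the PMF formula:
P(X = 14) = 0.035879

Rounded to 4 decimal places: 0.0359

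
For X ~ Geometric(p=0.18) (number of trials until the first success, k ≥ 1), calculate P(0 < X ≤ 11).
0.887293

We have X ~ Geometric(p=0.18) (number of trials until the first success, k ≥ 1).

To find P(0 < X ≤ 11), we use:
P(0 < X ≤ 11) = P(X ≤ 11) - P(X ≤ 0)
                 = F(11) - F(0)
                 = 0.887293 - 0.000000
                 = 0.887293

So there's approximately a 88.7% chance that X falls in this range.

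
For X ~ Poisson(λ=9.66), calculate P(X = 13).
0.065334

We have X ~ Poisson(λ=9.66).

For a Poisson distribution, the PMF gives us the probability of each outcome.

Using the PMF formula:
P(X = 13) = 0.065334

Rounded to 4 decimal places: 0.0653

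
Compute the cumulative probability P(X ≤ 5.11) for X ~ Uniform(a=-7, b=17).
0.504583

We have X ~ Uniform(a=-7, b=17).

The CDF gives us P(X ≤ k).

Using the CDF:
P(X ≤ 5.11) = 0.504583

This means there's approximately a 50.5% chance that X is at most 5.11.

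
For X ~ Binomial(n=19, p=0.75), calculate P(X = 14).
0.202331

We have X ~ Binomial(n=19, p=0.75).

For a Binomial distribution, the PMF gives us the probability of each outcome.

Using the PMF formula:
P(X = 14) = 0.202331

Rounded to 4 decimal places: 0.2023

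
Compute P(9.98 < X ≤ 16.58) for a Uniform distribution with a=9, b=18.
0.733333

We have X ~ Uniform(a=9, b=18).

To find P(9.98 < X ≤ 16.58), we use:
P(9.98 < X ≤ 16.58) = P(X ≤ 16.58) - P(X ≤ 9.98)
                 = F(16.58) - F(9.98)
                 = 0.842222 - 0.108889
                 = 0.733333

So there's approximately a 73.3% chance that X falls in this range.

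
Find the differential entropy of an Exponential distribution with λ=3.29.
-0.1909 nats

We have X ~ Exponential(λ=3.29).

The differential entropy measures the uncertainty or information content of the distribution.

For an Exponential distribution with λ=3.29:
h(X) = -0.1909 nats

(In bits, this would be -0.2754 bits.)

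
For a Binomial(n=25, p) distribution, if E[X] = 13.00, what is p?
p = 0.52

For a Binomial(n, p) distribution:
E[X] = n × p

Given n = 25 and E[X] = 13.00:
13.00 = 25 × p
p = 13.00 / 25 = 0.52

Verification: Binomial(25, 0.52) has E[X] = 13.00 ✓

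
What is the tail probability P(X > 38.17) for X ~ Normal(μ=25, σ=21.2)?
0.267225

We have X ~ Normal(μ=25, σ=21.2).

P(X > 38.17) = 1 - P(X ≤ 38.17)
                = 1 - F(38.17)
                = 1 - 0.732775
                = 0.267225

So there's approximately a 26.7% chance that X exceeds 38.17.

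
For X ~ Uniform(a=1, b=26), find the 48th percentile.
13.0000

We have X ~ Uniform(a=1, b=26).

We want to find x such that P(X ≤ x) = 0.48.

This is the 48th percentile, which means 48% of values fall below this point.

Using the inverse CDF (quantile function):
x = F⁻¹(0.48) = 13.0000

Verification: P(X ≤ 13.0000) = 0.48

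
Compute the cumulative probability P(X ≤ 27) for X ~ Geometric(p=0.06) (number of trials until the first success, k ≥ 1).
0.811873

We have X ~ Geometric(p=0.06) (number of trials until the first success, k ≥ 1).

The CDF gives us P(X ≤ k).

Using the CDF:
P(X ≤ 27) = 0.811873

This means there's approximately a 81.2% chance that X is at most 27.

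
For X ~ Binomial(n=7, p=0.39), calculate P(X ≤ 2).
0.441851

We have X ~ Binomial(n=7, p=0.39).

The CDF gives us P(X ≤ k).

Using the CDF:
P(X ≤ 2) = 0.441851

This means there's approximately a 44.2% chance that X is at most 2.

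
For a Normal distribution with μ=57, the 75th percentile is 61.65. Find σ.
σ = 6.8941

For X ~ Normal(μ, σ), the p-th percentile satisfies x = μ + z_p × σ,
where z_p = Φ⁻¹(p) is the standard normal quantile.

Step 1: z_{0.75} = Φ⁻¹(0.75) = 0.6745

Step 2: Solve for σ:
61.65 = 57 + 0.6745 × σ
σ = (61.65 - 57) / 0.6745
σ = 4.65 / 0.6745
σ = 6.8941

Verification: μ + z × σ = 57 + 0.6745 × 6.8941 = 61.65 ✓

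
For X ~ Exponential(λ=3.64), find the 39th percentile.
0.1358

We have X ~ Exponential(λ=3.64).

We want to find x such that P(X ≤ x) = 0.39.

This is the 39th percentile, which means 39% of values fall below this point.

Using the inverse CDF (quantile function):
x = F⁻¹(0.39) = 0.1358

Verification: P(X ≤ 0.1358) = 0.39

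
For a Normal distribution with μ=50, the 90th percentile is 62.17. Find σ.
σ = 9.4963

For X ~ Normal(μ, σ), the p-th percentile satisfies x = μ + z_p × σ,
where z_p = Φ⁻¹(p) is the standard normal quantile.

Step 1: z_{0.9} = Φ⁻¹(0.9) = 1.2816

Step 2: Solve for σ:
62.17 = 50 + 1.2816 × σ
σ = (62.17 - 50) / 1.2816
σ = 12.17 / 1.2816
σ = 9.4963

Verification: μ + z × σ = 50 + 1.2816 × 9.4963 = 62.17 ✓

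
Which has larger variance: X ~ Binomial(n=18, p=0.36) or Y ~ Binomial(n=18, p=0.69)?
X has larger variance (4.1472 > 3.8502)

Compute the variance for each distribution:

X ~ Binomial(n=18, p=0.36):
Var(X) = 4.1472

Y ~ Binomial(n=18, p=0.69):
Var(Y) = 3.8502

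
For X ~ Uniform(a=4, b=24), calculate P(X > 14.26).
0.487000

We have X ~ Uniform(a=4, b=24).

P(X > 14.26) = 1 - P(X ≤ 14.26)
                = 1 - F(14.26)
                = 1 - 0.513000
                = 0.487000

So there's approximately a 48.7% chance that X exceeds 14.26.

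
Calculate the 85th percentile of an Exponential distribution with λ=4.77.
0.3977

We have X ~ Exponential(λ=4.77).

We want to find x such that P(X ≤ x) = 0.85.

This is the 85th percentile, which means 85% of values fall below this point.

Using the inverse CDF (quantile function):
x = F⁻¹(0.85) = 0.3977

Verification: P(X ≤ 0.3977) = 0.85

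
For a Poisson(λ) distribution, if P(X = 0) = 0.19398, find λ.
λ = 1.6400

For a Poisson(λ) distribution, the PMF at 0 is:
P(X = 0) = λ^0 e^(-λ) / 0! = e^(-λ)

Given P(X = 0) = 0.19398:
e^(-λ) = 0.19398
-λ = ln(0.19398)
λ = -ln(0.19398) = 1.6400

Verification: e^(-1.6400) = 0.19398 ✓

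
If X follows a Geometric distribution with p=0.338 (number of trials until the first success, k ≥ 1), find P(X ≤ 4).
0.807942

We have X ~ Geometric(p=0.338) (number of trials until the first success, k ≥ 1).

The CDF gives us P(X ≤ k).

Using the CDF:
P(X ≤ 4) = 0.807942

This means there's approximately a 80.8% chance that X is at most 4.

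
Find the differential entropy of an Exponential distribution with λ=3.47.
-0.2442 nats

We have X ~ Exponential(λ=3.47).

The differential entropy measures the uncertainty or information content of the distribution.

For an Exponential distribution with λ=3.47:
h(X) = -0.2442 nats

(In bits, this would be -0.3522 bits.)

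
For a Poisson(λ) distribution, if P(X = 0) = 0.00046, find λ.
λ = 7.6843

For a Poisson(λ) distribution, the PMF at 0 is:
P(X = 0) = λ^0 e^(-λ) / 0! = e^(-λ)

Given P(X = 0) = 0.00046:
e^(-λ) = 0.00046
-λ = ln(0.00046)
λ = -ln(0.00046) = 7.6843

Verification: e^(-7.6843) = 0.00046 ✓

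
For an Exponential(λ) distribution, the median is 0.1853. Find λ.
λ = 3.7407

For X ~ Exponential(λ), the CDF is F(x) = 1 - e^(-λx).
The median m satisfies F(m) = 0.5:
1 - e^(-λm) = 0.5
e^(-λm) = 0.5
λm = ln(2)
m = ln(2) / λ

Given m = 0.1853:
λ = ln(2) / 0.1853 = 0.693147 / 0.1853 = 3.7407

Verification: ln(2) / 3.7407 = 0.1853 ✓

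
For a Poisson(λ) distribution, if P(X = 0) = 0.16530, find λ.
λ = 1.8000

For a Poisson(λ) distribution, the PMF at 0 is:
P(X = 0) = λ^0 e^(-λ) / 0! = e^(-λ)

Given P(X = 0) = 0.16530:
e^(-λ) = 0.16530
-λ = ln(0.16530)
λ = -ln(0.16530) = 1.8000

Verification: e^(-1.8000) = 0.16530 ✓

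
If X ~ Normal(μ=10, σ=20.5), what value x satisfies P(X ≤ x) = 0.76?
24.4792

We have X ~ Normal(μ=10, σ=20.5).

We want to find x such that P(X ≤ x) = 0.76.

This is the 76th percentile, which means 76% of values fall below this point.

Using the inverse CDF (quantile function):
x = F⁻¹(0.76) = 24.4792

Verification: P(X ≤ 24.4792) = 0.76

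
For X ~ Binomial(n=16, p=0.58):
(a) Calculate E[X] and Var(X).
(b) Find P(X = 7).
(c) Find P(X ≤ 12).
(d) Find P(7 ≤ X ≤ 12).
(a) E[X] = 9.2800, Var(X) = 3.8976
(b) P(X = 7) = 0.102723
(c) P(X ≤ 12) = 0.952742
(d) P(7 ≤ X ≤ 12) = 0.872281

We have X ~ Binomial(n=16, p=0.58).

(a) Moments:
E[X] = 9.2800
Var(X) = 3.8976
σ = √Var(X) = 1.9742

(b) Point probability using PMF:
P(X = 7) = 0.102723

(c) Cumulative probability using CDF:
P(X ≤ 12) = F(12) = 0.952742

(d) Range probability:
P(7 ≤ X ≤ 12) = P(X ≤ 12) - P(X ≤ 6)
                   = F(12) - F(6)
                   = 0.952742 - 0.080461
                   = 0.872281

This means approximately 87.2% of outcomes fall in the interval [7, 12].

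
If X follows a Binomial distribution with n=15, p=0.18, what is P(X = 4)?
0.161501

We have X ~ Binomial(n=15, p=0.18).

For a Binomial distribution, the PMF gives us the probability of each outcome.

Using the PMF formula:
P(X = 4) = 0.161501

Rounded to 4 decimal places: 0.1615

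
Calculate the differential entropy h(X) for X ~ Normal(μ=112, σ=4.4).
2.9005 nats

We have X ~ Normal(μ=112, σ=4.4).

The differential entropy measures the uncertainty or information content of the distribution.

For a Normal distribution with μ=112, σ=4.4:
h(X) = 2.9005 nats

(In bits, this would be 4.1846 bits.)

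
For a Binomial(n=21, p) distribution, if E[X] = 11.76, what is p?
p = 0.56

For a Binomial(n, p) distribution:
E[X] = n × p

Given n = 21 and E[X] = 11.76:
11.76 = 21 × p
p = 11.76 / 21 = 0.56

Verification: Binomial(21, 0.56) has E[X] = 11.76 ✓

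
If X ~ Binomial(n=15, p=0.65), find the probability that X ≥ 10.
0.564282

We have X ~ Binomial(n=15, p=0.65).

For discrete distributions, P(X ≥ 10) = 1 - P(X ≤ 9).

P(X ≤ 9) = 0.435718
P(X ≥ 10) = 1 - 0.435718 = 0.564282

So there's approximately a 56.4% chance that X is at least 10.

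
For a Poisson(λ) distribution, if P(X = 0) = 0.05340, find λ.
λ = 2.9299

For a Poisson(λ) distribution, the PMF at 0 is:
P(X = 0) = λ^0 e^(-λ) / 0! = e^(-λ)

Given P(X = 0) = 0.05340:
e^(-λ) = 0.05340
-λ = ln(0.05340)
λ = -ln(0.05340) = 2.9299

Verification: e^(-2.9299) = 0.05340 ✓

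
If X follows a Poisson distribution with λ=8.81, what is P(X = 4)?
0.037459

We have X ~ Poisson(λ=8.81).

For a Poisson distribution, the PMF gives us the probability of each outcome.

Using the PMF formula:
P(X = 4) = 0.037459

Rounded to 4 decimal places: 0.0375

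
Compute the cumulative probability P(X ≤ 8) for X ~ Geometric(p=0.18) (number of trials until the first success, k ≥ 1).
0.795586

We have X ~ Geometric(p=0.18) (number of trials until the first success, k ≥ 1).

The CDF gives us P(X ≤ k).

Using the CDF:
P(X ≤ 8) = 0.795586

This means there's approximately a 79.6% chance that X is at most 8.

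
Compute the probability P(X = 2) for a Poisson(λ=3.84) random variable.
0.158468

We have X ~ Poisson(λ=3.84).

For a Poisson distribution, the PMF gives us the probability of each outcome.

Using the PMF formula:
P(X = 2) = 0.158468

Rounded to 4 decimal places: 0.1585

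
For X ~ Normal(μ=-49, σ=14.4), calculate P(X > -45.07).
0.392459

We have X ~ Normal(μ=-49, σ=14.4).

P(X > -45.07) = 1 - P(X ≤ -45.07)
                = 1 - F(-45.07)
                = 1 - 0.607541
                = 0.392459

So there's approximately a 39.2% chance that X exceeds -45.07.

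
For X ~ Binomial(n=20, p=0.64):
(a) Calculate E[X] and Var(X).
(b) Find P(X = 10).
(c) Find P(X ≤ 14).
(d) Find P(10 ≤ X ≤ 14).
(a) E[X] = 12.8000, Var(X) = 4.6080
(b) P(X = 10) = 0.077880
(c) P(X ≤ 14) = 0.782885
(d) P(10 ≤ X ≤ 14) = 0.718365

We have X ~ Binomial(n=20, p=0.64).

(a) Moments:
E[X] = 12.8000
Var(X) = 4.6080
σ = √Var(X) = 2.1466

(b) Point probability using PMF:
P(X = 10) = 0.077880

(c) Cumulative probability using CDF:
P(X ≤ 14) = F(14) = 0.782885

(d) Range probability:
P(10 ≤ X ≤ 14) = P(X ≤ 14) - P(X ≤ 9)
                   = F(14) - F(9)
                   = 0.782885 - 0.064519
                   = 0.718365

This means approximately 71.8% of outcomes fall in the interval [10, 14].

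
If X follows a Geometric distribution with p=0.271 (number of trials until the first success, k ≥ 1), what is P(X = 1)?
0.271000

We have X ~ Geometric(p=0.271) (number of trials until the first success, k ≥ 1).

For a Geometric distribution, the PMF gives us the probability of each outcome.

Using the PMF formula:
P(X = 1) = 0.271000

Rounded to 4 decimal places: 0.2710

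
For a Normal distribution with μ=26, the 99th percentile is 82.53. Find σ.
σ = 24.2999

For X ~ Normal(μ, σ), the p-th percentile satisfies x = μ + z_p × σ,
where z_p = Φ⁻¹(p) is the standard normal quantile.

Step 1: z_{0.99} = Φ⁻¹(0.99) = 2.3263

Step 2: Solve for σ:
82.53 = 26 + 2.3263 × σ
σ = (82.53 - 26) / 2.3263
σ = 56.53 / 2.3263
σ = 24.2999

Verification: μ + z × σ = 26 + 2.3263 × 24.2999 = 82.53 ✓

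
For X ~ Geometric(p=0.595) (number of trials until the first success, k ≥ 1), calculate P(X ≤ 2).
0.835975

We have X ~ Geometric(p=0.595) (number of trials until the first success, k ≥ 1).

The CDF gives us P(X ≤ k).

Using the CDF:
P(X ≤ 2) = 0.835975

This means there's approximately a 83.6% chance that X is at most 2.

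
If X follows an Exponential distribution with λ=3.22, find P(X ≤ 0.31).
0.631458

We have X ~ Exponential(λ=3.22).

The CDF gives us P(X ≤ k).

Using the CDF:
P(X ≤ 0.31) = 0.631458

This means there's approximately a 63.1% chance that X is at most 0.31.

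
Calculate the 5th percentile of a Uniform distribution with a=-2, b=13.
-1.2500

We have X ~ Uniform(a=-2, b=13).

We want to find x such that P(X ≤ x) = 0.05.

This is the 5th percentile, which means 5% of values fall below this point.

Using the inverse CDF (quantile function):
x = F⁻¹(0.05) = -1.2500

Verification: P(X ≤ -1.2500) = 0.05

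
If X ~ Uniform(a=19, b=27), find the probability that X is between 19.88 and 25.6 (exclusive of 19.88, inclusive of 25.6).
0.715000

We have X ~ Uniform(a=19, b=27).

To find P(19.88 < X ≤ 25.6), we use:
P(19.88 < X ≤ 25.6) = P(X ≤ 25.6) - P(X ≤ 19.88)
                 = F(25.6) - F(19.88)
                 = 0.825000 - 0.110000
                 = 0.715000

So there's approximately a 71.5% chance that X falls in this range.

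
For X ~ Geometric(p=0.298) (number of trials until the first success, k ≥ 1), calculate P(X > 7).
0.084016

We have X ~ Geometric(p=0.298) (number of trials until the first success, k ≥ 1).

P(X > 7) = 1 - P(X ≤ 7)
                = 1 - F(7)
                = 1 - 0.915984
                = 0.084016

So there's approximately a 8.4% chance that X exceeds 7.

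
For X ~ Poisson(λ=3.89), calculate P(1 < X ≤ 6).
0.800492

We have X ~ Poisson(λ=3.89).

To find P(1 < X ≤ 6), we use:
P(1 < X ≤ 6) = P(X ≤ 6) - P(X ≤ 1)
                 = F(6) - F(1)
                 = 0.900470 - 0.099978
                 = 0.800492

So there's approximately a 80.0% chance that X falls in this range.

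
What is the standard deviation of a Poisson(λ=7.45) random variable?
2.7295

We have X ~ Poisson(λ=7.45).

For a Poisson distribution with λ=7.45:
σ = √Var(X) = 2.7295

The standard deviation is the square root of the variance.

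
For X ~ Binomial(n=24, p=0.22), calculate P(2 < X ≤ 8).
0.861367

We have X ~ Binomial(n=24, p=0.22).

To find P(2 < X ≤ 8), we use:
P(2 < X ≤ 8) = P(X ≤ 8) - P(X ≤ 2)
                 = F(8) - F(2)
                 = 0.937822 - 0.076455
                 = 0.861367

So there's approximately a 86.1% chance that X falls in this range.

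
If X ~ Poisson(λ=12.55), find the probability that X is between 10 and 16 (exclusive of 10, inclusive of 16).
0.573805

We have X ~ Poisson(λ=12.55).

To find P(10 < X ≤ 16), we use:
P(10 < X ≤ 16) = P(X ≤ 16) - P(X ≤ 10)
                 = F(16) - F(10)
                 = 0.866122 - 0.292317
                 = 0.573805

So there's approximately a 57.4% chance that X falls in this range.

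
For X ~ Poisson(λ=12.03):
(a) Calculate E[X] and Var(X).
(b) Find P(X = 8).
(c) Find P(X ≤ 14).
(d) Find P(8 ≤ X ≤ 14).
(a) E[X] = 12.0300, Var(X) = 12.0300
(b) P(X = 8) = 0.064870
(c) P(X ≤ 14) = 0.769303
(d) P(8 ≤ X ≤ 14) = 0.681101

We have X ~ Poisson(λ=12.03).

(a) Moments:
E[X] = 12.0300
Var(X) = 12.0300
σ = √Var(X) = 3.4684

(b) Point probability using PMF:
P(X = 8) = 0.064870

(c) Cumulative probability using CDF:
P(X ≤ 14) = F(14) = 0.769303

(d) Range probability:
P(8 ≤ X ≤ 14) = P(X ≤ 14) - P(X ≤ 7)
                   = F(14) - F(7)
                   = 0.769303 - 0.088202
                   = 0.681101

This means approximately 68.1% of outcomes fall in the interval [8, 14].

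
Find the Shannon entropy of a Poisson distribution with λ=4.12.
2.1024 nats

We have X ~ Poisson(λ=4.12).

The Shannon entropy measures the uncertainty or information content of the distribution.

For a Poisson distribution with λ=4.12:
H(X) = 2.1024 nats

(In bits, this would be 3.0331 bits.)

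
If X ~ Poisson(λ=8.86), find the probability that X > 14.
0.037107

We have X ~ Poisson(λ=8.86).

P(X > 14) = 1 - P(X ≤ 14)
                = 1 - F(14)
                = 1 - 0.962893
                = 0.037107

So there's approximately a 3.7% chance that X exceeds 14.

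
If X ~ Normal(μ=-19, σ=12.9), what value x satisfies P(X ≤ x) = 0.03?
-43.2622

We have X ~ Normal(μ=-19, σ=12.9).

We want to find x such that P(X ≤ x) = 0.03.

This is the 3rd percentile, which means 3% of values fall below this point.

Using the inverse CDF (quantile function):
x = F⁻¹(0.03) = -43.2622

Verification: P(X ≤ -43.2622) = 0.03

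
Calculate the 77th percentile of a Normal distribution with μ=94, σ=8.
99.9108

We have X ~ Normal(μ=94, σ=8).

We want to find x such that P(X ≤ x) = 0.77.

This is the 77th percentile, which means 77% of values fall below this point.

Using the inverse CDF (quantile function):
x = F⁻¹(0.77) = 99.9108

Verification: P(X ≤ 99.9108) = 0.77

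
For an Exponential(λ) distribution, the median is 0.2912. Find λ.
λ = 2.3803

For X ~ Exponential(λ), the CDF is F(x) = 1 - e^(-λx).
The median m satisfies F(m) = 0.5:
1 - e^(-λm) = 0.5
e^(-λm) = 0.5
λm = ln(2)
m = ln(2) / λ

Given m = 0.2912:
λ = ln(2) / 0.2912 = 0.693147 / 0.2912 = 2.3803

Verification: ln(2) / 2.3803 = 0.2912 ✓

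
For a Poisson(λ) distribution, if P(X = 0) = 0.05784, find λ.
λ = 2.8501

For a Poisson(λ) distribution, the PMF at 0 is:
P(X = 0) = λ^0 e^(-λ) / 0! = e^(-λ)

Given P(X = 0) = 0.05784:
e^(-λ) = 0.05784
-λ = ln(0.05784)
λ = -ln(0.05784) = 2.8501

Verification: e^(-2.8501) = 0.05784 ✓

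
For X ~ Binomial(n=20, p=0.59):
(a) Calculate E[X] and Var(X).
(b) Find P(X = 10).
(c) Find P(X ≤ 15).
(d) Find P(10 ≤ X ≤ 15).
(a) E[X] = 11.8000, Var(X) = 4.8380
(b) P(X = 10) = 0.126753
(c) P(X ≤ 15) = 0.957704
(d) P(10 ≤ X ≤ 15) = 0.809680

We have X ~ Binomial(n=20, p=0.59).

(a) Moments:
E[X] = 11.8000
Var(X) = 4.8380
σ = √Var(X) = 2.1995

(b) Point probability using PMF:
P(X = 10) = 0.126753

(c) Cumulative probability using CDF:
P(X ≤ 15) = F(15) = 0.957704

(d) Range probability:
P(10 ≤ X ≤ 15) = P(X ≤ 15) - P(X ≤ 9)
                   = F(15) - F(9)
                   = 0.957704 - 0.148024
                   = 0.809680

This means approximately 81.0% of outcomes fall in the interval [10, 15].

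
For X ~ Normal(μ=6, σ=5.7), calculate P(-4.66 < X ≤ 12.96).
0.858237

We have X ~ Normal(μ=6, σ=5.7).

To find P(-4.66 < X ≤ 12.96), we use:
P(-4.66 < X ≤ 12.96) = P(X ≤ 12.96) - P(X ≤ -4.66)
                 = F(12.96) - F(-4.66)
                 = 0.888967 - 0.030730
                 = 0.858237

So there's approximately a 85.8% chance that X falls in this range.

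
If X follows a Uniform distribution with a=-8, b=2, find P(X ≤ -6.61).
0.139000

We have X ~ Uniform(a=-8, b=2).

The CDF gives us P(X ≤ k).

Using the CDF:
P(X ≤ -6.61) = 0.139000

This means there's approximately a 13.9% chance that X is at most -6.61.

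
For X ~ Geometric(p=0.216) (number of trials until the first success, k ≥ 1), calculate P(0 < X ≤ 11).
0.931218

We have X ~ Geometric(p=0.216) (number of trials until the first success, k ≥ 1).

To find P(0 < X ≤ 11), we use:
P(0 < X ≤ 11) = P(X ≤ 11) - P(X ≤ 0)
                 = F(11) - F(0)
                 = 0.931218 - 0.000000
                 = 0.931218

So there's approximately a 93.1% chance that X falls in this range.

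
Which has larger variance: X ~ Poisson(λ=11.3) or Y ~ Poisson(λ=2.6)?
X has larger variance (11.3000 > 2.6000)

Compute the variance for each distribution:

X ~ Poisson(λ=11.3):
Var(X) = 11.3000

Y ~ Poisson(λ=2.6):
Var(Y) = 2.6000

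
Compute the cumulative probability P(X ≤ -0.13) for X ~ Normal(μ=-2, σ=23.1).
0.532260

We have X ~ Normal(μ=-2, σ=23.1).

The CDF gives us P(X ≤ k).

Using the CDF:
P(X ≤ -0.13) = 0.532260

This means there's approximately a 53.2% chance that X is at most -0.13.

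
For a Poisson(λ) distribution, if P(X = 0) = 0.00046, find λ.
λ = 7.6843

For a Poisson(λ) distribution, the PMF at 0 is:
P(X = 0) = λ^0 e^(-λ) / 0! = e^(-λ)

Given P(X = 0) = 0.00046:
e^(-λ) = 0.00046
-λ = ln(0.00046)
λ = -ln(0.00046) = 7.6843

Verification: e^(-7.6843) = 0.00046 ✓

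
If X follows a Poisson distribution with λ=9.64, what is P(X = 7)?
0.099887

We have X ~ Poisson(λ=9.64).

For a Poisson distribution, the PMF gives us the probability of each outcome.

Using the PMF formula:
P(X = 7) = 0.099887

Rounded to 4 decimal places: 0.0999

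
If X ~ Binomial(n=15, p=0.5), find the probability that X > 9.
0.150879

We have X ~ Binomial(n=15, p=0.5).

P(X > 9) = 1 - P(X ≤ 9)
                = 1 - F(9)
                = 1 - 0.849121
                = 0.150879

So there's approximately a 15.1% chance that X exceeds 9.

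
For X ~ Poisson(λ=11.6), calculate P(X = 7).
0.051400

We have X ~ Poisson(λ=11.6).

For a Poisson distribution, the PMF gives us the probability of each outcome.

Using the PMF formula:
P(X = 7) = 0.051400

Rounded to 4 decimal places: 0.0514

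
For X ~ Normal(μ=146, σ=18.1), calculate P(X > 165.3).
0.143144

We have X ~ Normal(μ=146, σ=18.1).

P(X > 165.3) = 1 - P(X ≤ 165.3)
                = 1 - F(165.3)
                = 1 - 0.856856
                = 0.143144

So there's approximately a 14.3% chance that X exceeds 165.3.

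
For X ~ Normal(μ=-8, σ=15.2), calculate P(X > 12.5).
0.088719

We have X ~ Normal(μ=-8, σ=15.2).

P(X > 12.5) = 1 - P(X ≤ 12.5)
                = 1 - F(12.5)
                = 1 - 0.911281
                = 0.088719

So there's approximately a 8.9% chance that X exceeds 12.5.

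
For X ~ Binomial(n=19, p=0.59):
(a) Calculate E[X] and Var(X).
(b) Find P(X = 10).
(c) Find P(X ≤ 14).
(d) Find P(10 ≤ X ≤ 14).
(a) E[X] = 11.2100, Var(X) = 4.5961
(b) P(X = 10) = 0.154576
(c) P(X ≤ 14) = 0.941295
(d) P(10 ≤ X ≤ 14) = 0.729894

We have X ~ Binomial(n=19, p=0.59).

(a) Moments:
E[X] = 11.2100
Var(X) = 4.5961
σ = √Var(X) = 2.1439

(b) Point probability using PMF:
P(X = 10) = 0.154576

(c) Cumulative probability using CDF:
P(X ≤ 14) = F(14) = 0.941295

(d) Range probability:
P(10 ≤ X ≤ 14) = P(X ≤ 14) - P(X ≤ 9)
                   = F(14) - F(9)
                   = 0.941295 - 0.211400
                   = 0.729894

This means approximately 73.0% of outcomes fall in the interval [10, 14].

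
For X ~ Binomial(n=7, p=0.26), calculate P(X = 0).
0.121513

We have X ~ Binomial(n=7, p=0.26).

For a Binomial distribution, the PMF gives us the probability of each outcome.

Using the PMF formula:
P(X = 0) = 0.121513

Rounded to 4 decimal places: 0.1215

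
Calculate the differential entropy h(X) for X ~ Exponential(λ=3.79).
-0.3324 nats

We have X ~ Exponential(λ=3.79).

The differential entropy measures the uncertainty or information content of the distribution.

For an Exponential distribution with λ=3.79:
h(X) = -0.3324 nats

(In bits, this would be -0.4795 bits.)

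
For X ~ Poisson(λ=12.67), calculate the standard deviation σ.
3.5595

We have X ~ Poisson(λ=12.67).

For a Poisson distribution with λ=12.67:
σ = √Var(X) = 3.5595

The standard deviation is the square root of the variance.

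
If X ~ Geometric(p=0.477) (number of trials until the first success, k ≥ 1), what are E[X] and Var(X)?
E[X] = 2.0964, Var(X) = 2.2986

We have X ~ Geometric(p=0.477) (number of trials until the first success, k ≥ 1).

For a Geometric distribution with p=0.477 (number of trials until the first success, k ≥ 1):

Expected value:
E[X] = 2.0964

Variance:
Var(X) = 2.2986

Standard deviation:
σ = √Var(X) = 1.5161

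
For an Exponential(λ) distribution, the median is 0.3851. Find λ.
λ = 1.7999

For X ~ Exponential(λ), the CDF is F(x) = 1 - e^(-λx).
The median m satisfies F(m) = 0.5:
1 - e^(-λm) = 0.5
e^(-λm) = 0.5
λm = ln(2)
m = ln(2) / λ

Given m = 0.3851:
λ = ln(2) / 0.3851 = 0.693147 / 0.3851 = 1.7999

Verification: ln(2) / 1.7999 = 0.3851 ✓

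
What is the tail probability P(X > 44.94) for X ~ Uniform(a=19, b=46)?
0.039259

We have X ~ Uniform(a=19, b=46).

P(X > 44.94) = 1 - P(X ≤ 44.94)
                = 1 - F(44.94)
                = 1 - 0.960741
                = 0.039259

So there's approximately a 3.9% chance that X exceeds 44.94.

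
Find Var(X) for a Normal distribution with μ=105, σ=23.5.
552.2500

We have X ~ Normal(μ=105, σ=23.5).

For a Normal distribution with μ=105, σ=23.5:
Var(X) = 552.2500

The variance measures the spread of the distribution around the mean.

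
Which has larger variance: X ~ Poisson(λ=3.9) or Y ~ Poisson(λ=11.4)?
Y has larger variance (11.4000 > 3.9000)

Compute the variance for each distribution:

X ~ Poisson(λ=3.9):
Var(X) = 3.9000

Y ~ Poisson(λ=11.4):
Var(Y) = 11.4000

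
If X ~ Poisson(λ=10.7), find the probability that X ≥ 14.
0.191718

We have X ~ Poisson(λ=10.7).

For discrete distributions, P(X ≥ 14) = 1 - P(X ≤ 13).

P(X ≤ 13) = 0.808282
P(X ≥ 14) = 1 - 0.808282 = 0.191718

So there's approximately a 19.2% chance that X is at least 14.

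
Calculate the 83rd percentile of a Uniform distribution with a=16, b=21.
20.1500

We have X ~ Uniform(a=16, b=21).

We want to find x such that P(X ≤ x) = 0.83.

This is the 83rd percentile, which means 83% of values fall below this point.

Using the inverse CDF (quantile function):
x = F⁻¹(0.83) = 20.1500

Verification: P(X ≤ 20.1500) = 0.83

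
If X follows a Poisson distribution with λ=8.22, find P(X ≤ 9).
0.688980

We have X ~ Poisson(λ=8.22).

The CDF gives us P(X ≤ k).

Using the CDF:
P(X ≤ 9) = 0.688980

This means there's approximately a 68.9% chance that X is at most 9.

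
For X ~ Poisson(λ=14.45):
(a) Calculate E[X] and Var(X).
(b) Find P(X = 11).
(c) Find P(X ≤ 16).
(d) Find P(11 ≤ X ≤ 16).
(a) E[X] = 14.4500, Var(X) = 14.4500
(b) P(X = 11) = 0.076179
(c) P(X ≤ 16) = 0.715798
(d) P(11 ≤ X ≤ 16) = 0.568060

We have X ~ Poisson(λ=14.45).

(a) Moments:
E[X] = 14.4500
Var(X) = 14.4500
σ = √Var(X) = 3.8013

(b) Point probability using PMF:
P(X = 11) = 0.076179

(c) Cumulative probability using CDF:
P(X ≤ 16) = F(16) = 0.715798

(d) Range probability:
P(11 ≤ X ≤ 16) = P(X ≤ 16) - P(X ≤ 10)
                   = F(16) - F(10)
                   = 0.715798 - 0.147738
                   = 0.568060

This means approximately 56.8% of outcomes fall in the interval [11, 16].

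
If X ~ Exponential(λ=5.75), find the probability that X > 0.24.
0.251579

We have X ~ Exponential(λ=5.75).

P(X > 0.24) = 1 - P(X ≤ 0.24)
                = 1 - F(0.24)
                = 1 - 0.748421
                = 0.251579

So there's approximately a 25.2% chance that X exceeds 0.24.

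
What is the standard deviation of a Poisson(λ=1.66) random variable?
1.2884

We have X ~ Poisson(λ=1.66).

For a Poisson distribution with λ=1.66:
σ = √Var(X) = 1.2884

The standard deviation is the square root of the variance.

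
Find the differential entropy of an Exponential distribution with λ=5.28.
-0.6639 nats

We have X ~ Exponential(λ=5.28).

The differential entropy measures the uncertainty or information content of the distribution.

For an Exponential distribution with λ=5.28:
h(X) = -0.6639 nats

(In bits, this would be -0.9578 bits.)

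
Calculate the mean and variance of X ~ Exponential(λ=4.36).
E[X] = 0.2294, Var(X) = 0.0526

We have X ~ Exponential(λ=4.36).

For an Exponential distribution with λ=4.36:

Expected value:
E[X] = 0.2294

Variance:
Var(X) = 0.0526

Standard deviation:
σ = √Var(X) = 0.2294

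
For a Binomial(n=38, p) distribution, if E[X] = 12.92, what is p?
p = 0.34

For a Binomial(n, p) distribution:
E[X] = n × p

Given n = 38 and E[X] = 12.92:
12.92 = 38 × p
p = 12.92 / 38 = 0.34

Verification: Binomial(38, 0.34) has E[X] = 12.92 ✓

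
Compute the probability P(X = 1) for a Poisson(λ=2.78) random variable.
0.172467

We have X ~ Poisson(λ=2.78).

For a Poisson distribution, the PMF gives us the probability of each outcome.

Using the PMF formula:
P(X = 1) = 0.172467

Rounded to 4 decimal places: 0.1725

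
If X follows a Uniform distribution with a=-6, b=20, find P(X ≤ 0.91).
0.265769

We have X ~ Uniform(a=-6, b=20).

The CDF gives us P(X ≤ k).

Using the CDF:
P(X ≤ 0.91) = 0.265769

This means there's approximately a 26.6% chance that X is at most 0.91.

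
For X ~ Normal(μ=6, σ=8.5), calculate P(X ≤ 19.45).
0.943215

We have X ~ Normal(μ=6, σ=8.5).

The CDF gives us P(X ≤ k).

Using the CDF:
P(X ≤ 19.45) = 0.943215

This means there's approximately a 94.3% chance that X is at most 19.45.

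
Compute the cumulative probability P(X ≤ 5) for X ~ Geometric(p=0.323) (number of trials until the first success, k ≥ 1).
0.857786

We have X ~ Geometric(p=0.323) (number of trials until the first success, k ≥ 1).

The CDF gives us P(X ≤ k).

Using the CDF:
P(X ≤ 5) = 0.857786

This means there's approximately a 85.8% chance that X is at most 5.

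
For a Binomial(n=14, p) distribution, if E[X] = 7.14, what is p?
p = 0.51

For a Binomial(n, p) distribution:
E[X] = n × p

Given n = 14 and E[X] = 7.14:
7.14 = 14 × p
p = 7.14 / 14 = 0.51

Verification: Binomial(14, 0.51) has E[X] = 7.14 ✓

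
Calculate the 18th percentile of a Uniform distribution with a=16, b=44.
21.0400

We have X ~ Uniform(a=16, b=44).

We want to find x such that P(X ≤ x) = 0.18.

This is the 18th percentile, which means 18% of values fall below this point.

Using the inverse CDF (quantile function):
x = F⁻¹(0.18) = 21.0400

Verification: P(X ≤ 21.0400) = 0.18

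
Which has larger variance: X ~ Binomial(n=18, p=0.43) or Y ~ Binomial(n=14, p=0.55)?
X has larger variance (4.4118 > 3.4650)

Compute the variance for each distribution:

X ~ Binomial(n=18, p=0.43):
Var(X) = 4.4118

Y ~ Binomial(n=14, p=0.55):
Var(Y) = 3.4650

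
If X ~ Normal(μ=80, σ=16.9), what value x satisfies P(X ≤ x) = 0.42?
76.5880

We have X ~ Normal(μ=80, σ=16.9).

We want to find x such that P(X ≤ x) = 0.42.

This is the 42nd percentile, which means 42% of values fall below this point.

Using the inverse CDF (quantile function):
x = F⁻¹(0.42) = 76.5880

Verification: P(X ≤ 76.5880) = 0.42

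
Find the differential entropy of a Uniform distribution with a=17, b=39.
3.0910 nats

We have X ~ Uniform(a=17, b=39).

The differential entropy measures the uncertainty or information content of the distribution.

For a Uniform distribution with a=17, b=39:
h(X) = 3.0910 nats

(In bits, this would be 4.4594 bits.)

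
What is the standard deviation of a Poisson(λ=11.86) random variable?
3.4438

We have X ~ Poisson(λ=11.86).

For a Poisson distribution with λ=11.86:
σ = √Var(X) = 3.4438

The standard deviation is the square root of the variance.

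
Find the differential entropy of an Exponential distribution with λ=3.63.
-0.2892 nats

We have X ~ Exponential(λ=3.63).

The differential entropy measures the uncertainty or information content of the distribution.

For an Exponential distribution with λ=3.63:
h(X) = -0.2892 nats

(In bits, this would be -0.4173 bits.)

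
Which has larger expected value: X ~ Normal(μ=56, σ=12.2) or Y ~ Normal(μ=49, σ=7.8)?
X has larger mean (56.0000 > 49.0000)

Compute the expected value for each distribution:

X ~ Normal(μ=56, σ=12.2):
E[X] = 56.0000

Y ~ Normal(μ=49, σ=7.8):
E[Y] = 49.0000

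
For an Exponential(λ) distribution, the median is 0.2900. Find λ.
λ = 2.3902

For X ~ Exponential(λ), the CDF is F(x) = 1 - e^(-λx).
The median m satisfies F(m) = 0.5:
1 - e^(-λm) = 0.5
e^(-λm) = 0.5
λm = ln(2)
m = ln(2) / λ

Given m = 0.2900:
λ = ln(2) / 0.2900 = 0.693147 / 0.2900 = 2.3902

Verification: ln(2) / 2.3902 = 0.2900 ✓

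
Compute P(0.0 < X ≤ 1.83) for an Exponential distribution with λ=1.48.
0.933357

We have X ~ Exponential(λ=1.48).

To find P(0.0 < X ≤ 1.83), we use:
P(0.0 < X ≤ 1.83) = P(X ≤ 1.83) - P(X ≤ 0.0)
                 = F(1.83) - F(0.0)
                 = 0.933357 - 0.000000
                 = 0.933357

So there's approximately a 93.3% chance that X falls in this range.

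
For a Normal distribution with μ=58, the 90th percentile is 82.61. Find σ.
σ = 19.2033

For X ~ Normal(μ, σ), the p-th percentile satisfies x = μ + z_p × σ,
where z_p = Φ⁻¹(p) is the standard normal quantile.

Step 1: z_{0.9} = Φ⁻¹(0.9) = 1.2816

Step 2: Solve for σ:
82.61 = 58 + 1.2816 × σ
σ = (82.61 - 58) / 1.2816
σ = 24.61 / 1.2816
σ = 19.2033

Verification: μ + z × σ = 58 + 1.2816 × 19.2033 = 82.61 ✓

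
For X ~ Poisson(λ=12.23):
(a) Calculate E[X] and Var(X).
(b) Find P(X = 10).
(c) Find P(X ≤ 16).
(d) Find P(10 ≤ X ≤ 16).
(a) E[X] = 12.2300, Var(X) = 12.2300
(b) P(X = 10) = 0.100712
(c) P(X ≤ 16) = 0.885743
(d) P(10 ≤ X ≤ 16) = 0.662868

We have X ~ Poisson(λ=12.23).

(a) Moments:
E[X] = 12.2300
Var(X) = 12.2300
σ = √Var(X) = 3.4971

(b) Point probability using PMF:
P(X = 10) = 0.100712

(c) Cumulative probability using CDF:
P(X ≤ 16) = F(16) = 0.885743

(d) Range probability:
P(10 ≤ X ≤ 16) = P(X ≤ 16) - P(X ≤ 9)
                   = F(16) - F(9)
                   = 0.885743 - 0.222876
                   = 0.662868

This means approximately 66.3% of outcomes fall in the interval [10, 16].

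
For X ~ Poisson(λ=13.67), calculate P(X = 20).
0.024685

We have X ~ Poisson(λ=13.67).

For a Poisson distribution, the PMF gives us the probability of each outcome.

Using the PMF formula:
P(X = 20) = 0.024685

Rounded to 4 decimal places: 0.0247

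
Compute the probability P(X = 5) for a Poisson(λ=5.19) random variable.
0.174851

We have X ~ Poisson(λ=5.19).

For a Poisson distribution, the PMF gives us the probability of each outcome.

Using the PMF formula:
P(X = 5) = 0.174851

Rounded to 4 decimal places: 0.1749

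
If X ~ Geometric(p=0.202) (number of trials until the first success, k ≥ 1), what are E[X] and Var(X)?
E[X] = 4.9505, Var(X) = 19.5569

We have X ~ Geometric(p=0.202) (number of trials until the first success, k ≥ 1).

For a Geometric distribution with p=0.202 (number of trials until the first success, k ≥ 1):

Expected value:
E[X] = 4.9505

Variance:
Var(X) = 19.5569

Standard deviation:
σ = √Var(X) = 4.4223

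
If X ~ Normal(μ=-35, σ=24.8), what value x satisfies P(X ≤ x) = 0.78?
-15.8496

We have X ~ Normal(μ=-35, σ=24.8).

We want to find x such that P(X ≤ x) = 0.78.

This is the 78th percentile, which means 78% of values fall below this point.

Using the inverse CDF (quantile function):
x = F⁻¹(0.78) = -15.8496

Verification: P(X ≤ -15.8496) = 0.78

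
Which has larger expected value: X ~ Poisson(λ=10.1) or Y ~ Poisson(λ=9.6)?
X has larger mean (10.1000 > 9.6000)

Compute the expected value for each distribution:

X ~ Poisson(λ=10.1):
E[X] = 10.1000

Y ~ Poisson(λ=9.6):
E[Y] = 9.6000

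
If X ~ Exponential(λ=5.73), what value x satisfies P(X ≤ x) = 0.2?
0.0389

We have X ~ Exponential(λ=5.73).

We want to find x such that P(X ≤ x) = 0.2.

This is the 20th percentile, which means 20% of values fall below this point.

Using the inverse CDF (quantile function):
x = F⁻¹(0.2) = 0.0389

Verification: P(X ≤ 0.0389) = 0.2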